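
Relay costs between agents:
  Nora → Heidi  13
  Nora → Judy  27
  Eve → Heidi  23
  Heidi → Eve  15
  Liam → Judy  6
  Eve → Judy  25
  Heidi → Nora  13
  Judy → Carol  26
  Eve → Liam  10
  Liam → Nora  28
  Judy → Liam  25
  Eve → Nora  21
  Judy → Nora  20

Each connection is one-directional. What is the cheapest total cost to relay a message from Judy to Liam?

Routes from Judy to Liam:
Judy → Liam: 25
Judy → Nora → Heidi → Eve → Liam: 20 + 13 + 15 + 10 = 58
Best route has total 25.

25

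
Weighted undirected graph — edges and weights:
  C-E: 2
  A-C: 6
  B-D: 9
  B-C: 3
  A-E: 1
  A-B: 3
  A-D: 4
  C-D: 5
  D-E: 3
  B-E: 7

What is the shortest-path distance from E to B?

A few of the E→B routes:
E→B: 7
E→D→C→B: 3 + 5 + 3 = 11
E→A→B: 1 + 3 = 4
E→A→C→B: 1 + 6 + 3 = 10
E→C→B: 2 + 3 = 5
E→D→A→B: 3 + 4 + 3 = 10
Best route has total 4.

4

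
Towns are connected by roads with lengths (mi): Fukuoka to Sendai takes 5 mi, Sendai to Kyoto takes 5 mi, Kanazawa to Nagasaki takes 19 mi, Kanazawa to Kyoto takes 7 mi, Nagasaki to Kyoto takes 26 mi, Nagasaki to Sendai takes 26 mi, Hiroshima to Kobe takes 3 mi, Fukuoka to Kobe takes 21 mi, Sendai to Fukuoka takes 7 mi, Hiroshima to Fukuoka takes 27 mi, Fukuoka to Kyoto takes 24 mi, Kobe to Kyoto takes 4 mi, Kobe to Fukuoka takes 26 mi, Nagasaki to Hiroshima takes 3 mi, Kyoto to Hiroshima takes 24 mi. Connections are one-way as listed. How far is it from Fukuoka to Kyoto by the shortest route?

Routes from Fukuoka to Kyoto:
Fukuoka -> Sendai -> Kyoto: 5 + 5 = 10
Fukuoka -> Kobe -> Kyoto: 21 + 4 = 25
Fukuoka -> Kyoto: 24
Shortest: 10 mi.

10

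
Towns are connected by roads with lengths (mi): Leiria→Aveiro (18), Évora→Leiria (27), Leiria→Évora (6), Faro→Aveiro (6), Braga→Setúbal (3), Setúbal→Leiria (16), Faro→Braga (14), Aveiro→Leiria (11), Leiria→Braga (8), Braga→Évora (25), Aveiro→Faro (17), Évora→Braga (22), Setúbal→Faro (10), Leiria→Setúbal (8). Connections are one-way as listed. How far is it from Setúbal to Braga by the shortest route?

Comparing a few candidate routes:
Setúbal→Faro→Aveiro→Leiria→Évora→Braga: 10 + 6 + 11 + 6 + 22 = 55
Setúbal→Faro→Braga: 10 + 14 = 24
Setúbal→Leiria→Braga: 16 + 8 = 24
Setúbal→Faro→Aveiro→Leiria→Braga: 10 + 6 + 11 + 8 = 35
Setúbal→Leiria→Évora→Braga: 16 + 6 + 22 = 44
The minimum is 24 mi.

24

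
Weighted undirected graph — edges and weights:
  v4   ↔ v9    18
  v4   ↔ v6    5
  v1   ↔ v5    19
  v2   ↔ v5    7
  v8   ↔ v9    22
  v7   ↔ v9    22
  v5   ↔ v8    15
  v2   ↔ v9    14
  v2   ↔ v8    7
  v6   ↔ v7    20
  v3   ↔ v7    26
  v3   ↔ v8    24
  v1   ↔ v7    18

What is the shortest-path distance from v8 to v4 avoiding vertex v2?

40

A few of the v8→v4 routes:
v8 - v3 - v7 - v6 - v4: 24 + 26 + 20 + 5 = 75
v8 - v9 - v4: 22 + 18 = 40
v8 - v9 - v7 - v6 - v4: 22 + 22 + 20 + 5 = 69
The minimum is 40.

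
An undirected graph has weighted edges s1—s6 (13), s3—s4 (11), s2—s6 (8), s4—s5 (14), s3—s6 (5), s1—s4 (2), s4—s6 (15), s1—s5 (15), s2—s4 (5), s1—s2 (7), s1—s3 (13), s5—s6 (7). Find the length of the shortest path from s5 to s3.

Some routes from s5 to s3:
s5→s4→s3: 14 + 11 = 25
s5→s6→s2→s4→s3: 7 + 8 + 5 + 11 = 31
s5→s1→s4→s3: 15 + 2 + 11 = 28
s5→s6→s3: 7 + 5 = 12
s5→s4→s1→s3: 14 + 2 + 13 = 29
s5→s1→s3: 15 + 13 = 28
Shortest: 12.

12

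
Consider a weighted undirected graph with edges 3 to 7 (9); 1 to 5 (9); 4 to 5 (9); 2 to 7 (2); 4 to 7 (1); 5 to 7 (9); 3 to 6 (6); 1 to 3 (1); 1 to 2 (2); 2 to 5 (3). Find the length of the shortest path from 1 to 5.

5

Some routes from 1 to 5:
1 - 2 - 7 - 5: 2 + 2 + 9 = 13
1 - 2 - 7 - 4 - 5: 2 + 2 + 1 + 9 = 14
1 - 5: 9
1 - 2 - 5: 2 + 3 = 5
1 - 3 - 7 - 2 - 5: 1 + 9 + 2 + 3 = 15
1 - 3 - 7 - 5: 1 + 9 + 9 = 19
The minimum is 5.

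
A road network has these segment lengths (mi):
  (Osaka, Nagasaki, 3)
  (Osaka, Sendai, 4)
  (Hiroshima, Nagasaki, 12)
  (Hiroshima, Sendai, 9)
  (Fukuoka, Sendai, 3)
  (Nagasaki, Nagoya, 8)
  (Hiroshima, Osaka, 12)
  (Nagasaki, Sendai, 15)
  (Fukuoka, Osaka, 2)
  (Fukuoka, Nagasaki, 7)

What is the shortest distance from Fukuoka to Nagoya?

13

A few of the Fukuoka→Nagoya routes:
Fukuoka → Osaka → Nagasaki → Nagoya: 2 + 3 + 8 = 13
Fukuoka → Sendai → Osaka → Nagasaki → Nagoya: 3 + 4 + 3 + 8 = 18
Fukuoka → Nagasaki → Nagoya: 7 + 8 = 15
Fukuoka → Sendai → Nagasaki → Nagoya: 3 + 15 + 8 = 26
Best route has total 13 mi.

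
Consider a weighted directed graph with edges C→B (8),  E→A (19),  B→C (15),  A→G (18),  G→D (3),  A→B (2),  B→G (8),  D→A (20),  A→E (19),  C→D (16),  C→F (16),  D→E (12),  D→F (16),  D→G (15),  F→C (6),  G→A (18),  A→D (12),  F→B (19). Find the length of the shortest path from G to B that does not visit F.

Candidate routes:
G-D-E-A-B: 3 + 12 + 19 + 2 = 36
G-D-A-B: 3 + 20 + 2 = 25
G-A-B: 18 + 2 = 20
Shortest: 20.

20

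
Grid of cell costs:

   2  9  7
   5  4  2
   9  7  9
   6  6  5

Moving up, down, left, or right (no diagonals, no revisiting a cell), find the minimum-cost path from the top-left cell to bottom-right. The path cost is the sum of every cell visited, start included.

27

Best path: r0c0→r1c0→r1c1→r1c2→r2c2→r3c2
Cost: 2 + 5 + 4 + 2 + 9 + 5 = 27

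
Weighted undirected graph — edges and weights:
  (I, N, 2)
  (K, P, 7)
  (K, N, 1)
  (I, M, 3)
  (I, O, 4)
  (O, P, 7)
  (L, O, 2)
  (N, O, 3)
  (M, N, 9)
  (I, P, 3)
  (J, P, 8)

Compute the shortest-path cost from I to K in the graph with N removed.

Routes from I to K avoiding N:
I→O→P→K: 4 + 7 + 7 = 18
I→P→K: 3 + 7 = 10
Best route has total 10.

10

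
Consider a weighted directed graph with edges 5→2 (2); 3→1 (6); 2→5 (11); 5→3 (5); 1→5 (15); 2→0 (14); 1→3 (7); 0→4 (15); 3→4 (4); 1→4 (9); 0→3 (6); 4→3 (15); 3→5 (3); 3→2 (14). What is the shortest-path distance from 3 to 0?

19

Routes from 3 to 0:
3 → 5 → 2 → 0: 3 + 2 + 14 = 19
3 → 2 → 0: 14 + 14 = 28
3 → 1 → 5 → 2 → 0: 6 + 15 + 2 + 14 = 37
Best route has total 19.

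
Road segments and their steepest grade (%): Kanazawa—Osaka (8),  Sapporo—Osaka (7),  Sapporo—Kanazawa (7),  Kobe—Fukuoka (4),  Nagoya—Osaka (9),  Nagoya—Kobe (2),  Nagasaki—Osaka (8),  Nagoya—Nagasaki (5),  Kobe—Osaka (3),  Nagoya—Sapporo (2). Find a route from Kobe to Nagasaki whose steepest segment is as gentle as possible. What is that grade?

5

Some routes from Kobe to Nagasaki:
Kobe → Osaka → Kanazawa → Sapporo → Nagoya → Nagasaki: max(3, 8, 7, 2, 5) = 8
Kobe → Osaka → Nagasaki: max(3, 8) = 8
Kobe → Osaka → Sapporo → Nagoya → Nagasaki: max(3, 7, 2, 5) = 7
Kobe → Nagoya → Nagasaki: max(2, 5) = 5
Kobe → Nagoya → Sapporo → Kanazawa → Osaka → Nagasaki: max(2, 2, 7, 8, 8) = 8
Kobe → Nagoya → Sapporo → Osaka → Nagasaki: max(2, 2, 7, 8) = 8
Best route has worst link 5%.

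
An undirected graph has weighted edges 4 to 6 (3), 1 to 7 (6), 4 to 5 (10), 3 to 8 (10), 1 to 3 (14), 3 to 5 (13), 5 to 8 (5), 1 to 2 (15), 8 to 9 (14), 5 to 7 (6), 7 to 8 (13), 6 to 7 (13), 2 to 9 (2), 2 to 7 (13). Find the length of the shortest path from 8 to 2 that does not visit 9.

24

A few of the 8→2 routes:
8 - 5 - 7 - 1 - 2: 5 + 6 + 6 + 15 = 32
8 - 5 - 7 - 2: 5 + 6 + 13 = 24
8 - 7 - 2: 13 + 13 = 26
Best route has total 24.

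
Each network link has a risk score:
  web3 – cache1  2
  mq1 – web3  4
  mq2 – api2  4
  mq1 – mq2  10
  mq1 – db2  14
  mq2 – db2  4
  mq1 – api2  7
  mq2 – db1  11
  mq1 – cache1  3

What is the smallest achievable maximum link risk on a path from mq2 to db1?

Routes from mq2 to db1:
mq2-db1: max(11) = 11
Smallest bottleneck: 11.

11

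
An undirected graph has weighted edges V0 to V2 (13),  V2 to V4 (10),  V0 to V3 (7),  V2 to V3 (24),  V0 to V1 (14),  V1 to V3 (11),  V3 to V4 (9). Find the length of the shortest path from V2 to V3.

Routes from V2 to V3:
V2 -> V0 -> V3: 13 + 7 = 20
V2 -> V3: 24
V2 -> V4 -> V3: 10 + 9 = 19
V2 -> V0 -> V1 -> V3: 13 + 14 + 11 = 38
Shortest: 19.

19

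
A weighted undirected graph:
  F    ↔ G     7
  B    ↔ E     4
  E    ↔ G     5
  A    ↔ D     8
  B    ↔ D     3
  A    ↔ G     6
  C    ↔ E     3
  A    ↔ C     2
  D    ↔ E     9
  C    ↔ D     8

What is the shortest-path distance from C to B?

7

A few of the C→B routes:
C-D-B: 8 + 3 = 11
C-A-D-B: 2 + 8 + 3 = 13
C-E-B: 3 + 4 = 7
Best route has total 7.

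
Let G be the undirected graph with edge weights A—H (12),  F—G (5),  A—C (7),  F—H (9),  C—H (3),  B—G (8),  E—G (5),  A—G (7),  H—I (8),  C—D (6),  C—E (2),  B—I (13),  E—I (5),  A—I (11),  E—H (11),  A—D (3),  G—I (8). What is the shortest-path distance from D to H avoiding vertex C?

A few of the D→H routes:
D -> A -> I -> H: 3 + 11 + 8 = 22
D -> A -> G -> F -> H: 3 + 7 + 5 + 9 = 24
D -> A -> H: 3 + 12 = 15
Best route has total 15.

15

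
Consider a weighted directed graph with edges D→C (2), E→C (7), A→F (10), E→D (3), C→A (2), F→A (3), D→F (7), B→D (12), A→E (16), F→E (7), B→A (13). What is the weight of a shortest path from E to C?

5

Candidate routes:
E → C: 7
E → D → C: 3 + 2 = 5
The minimum is 5.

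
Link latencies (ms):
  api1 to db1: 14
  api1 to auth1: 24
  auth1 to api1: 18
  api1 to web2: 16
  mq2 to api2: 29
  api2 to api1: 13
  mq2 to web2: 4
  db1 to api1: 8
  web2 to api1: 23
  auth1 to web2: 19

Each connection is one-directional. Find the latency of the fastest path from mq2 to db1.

Routes from mq2 to db1:
mq2 - api2 - api1 - db1: 29 + 13 + 14 = 56
mq2 - web2 - api1 - db1: 4 + 23 + 14 = 41
Shortest: 41 ms.

41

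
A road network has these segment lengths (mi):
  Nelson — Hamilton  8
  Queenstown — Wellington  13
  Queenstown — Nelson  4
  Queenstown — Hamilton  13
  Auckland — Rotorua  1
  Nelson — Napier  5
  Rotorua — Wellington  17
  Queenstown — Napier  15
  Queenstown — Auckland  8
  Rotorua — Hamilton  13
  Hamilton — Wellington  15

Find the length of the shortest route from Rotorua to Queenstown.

Checking several routes:
Rotorua - Auckland - Queenstown: 1 + 8 = 9
Rotorua - Hamilton - Nelson - Queenstown: 13 + 8 + 4 = 25
Rotorua - Hamilton - Queenstown: 13 + 13 = 26
Shortest: 9 mi.

9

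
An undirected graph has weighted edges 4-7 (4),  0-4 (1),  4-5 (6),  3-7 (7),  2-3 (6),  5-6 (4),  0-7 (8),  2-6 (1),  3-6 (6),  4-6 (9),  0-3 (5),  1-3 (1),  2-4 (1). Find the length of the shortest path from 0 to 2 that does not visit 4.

Candidate routes:
0 - 3 - 2: 5 + 6 = 11
0 - 3 - 6 - 2: 5 + 6 + 1 = 12
0 - 7 - 3 - 2: 8 + 7 + 6 = 21
0 - 7 - 3 - 6 - 2: 8 + 7 + 6 + 1 = 22
Best route has total 11.

11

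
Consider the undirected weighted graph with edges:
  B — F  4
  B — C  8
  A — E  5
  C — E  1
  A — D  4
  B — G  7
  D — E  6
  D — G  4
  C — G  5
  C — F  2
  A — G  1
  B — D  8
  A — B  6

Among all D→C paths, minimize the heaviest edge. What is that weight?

A few of the D→C routes:
D -> G -> A -> E -> C: max(4, 1, 5, 1) = 5
D -> A -> E -> C: max(4, 5, 1) = 5
D -> A -> G -> C: max(4, 1, 5) = 5
Smallest bottleneck: 5.

5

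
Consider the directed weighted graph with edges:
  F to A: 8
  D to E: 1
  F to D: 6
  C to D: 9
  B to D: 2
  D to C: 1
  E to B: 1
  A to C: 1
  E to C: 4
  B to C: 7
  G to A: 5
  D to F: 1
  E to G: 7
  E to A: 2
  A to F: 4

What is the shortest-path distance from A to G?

Paths from A to G:
A-F-D-E-G: 4 + 6 + 1 + 7 = 18
A-C-D-E-G: 1 + 9 + 1 + 7 = 18
Shortest: 18.

18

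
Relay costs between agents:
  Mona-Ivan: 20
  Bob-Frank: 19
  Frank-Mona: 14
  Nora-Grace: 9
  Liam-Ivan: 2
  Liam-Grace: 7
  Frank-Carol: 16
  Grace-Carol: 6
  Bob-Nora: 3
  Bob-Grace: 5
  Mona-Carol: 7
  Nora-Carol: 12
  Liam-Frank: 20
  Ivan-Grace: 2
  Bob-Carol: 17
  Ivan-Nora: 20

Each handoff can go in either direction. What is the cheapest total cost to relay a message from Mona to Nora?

A few of the Mona→Nora routes:
Mona - Carol - Bob - Nora: 7 + 17 + 3 = 27
Mona - Carol - Grace - Nora: 7 + 6 + 9 = 22
Mona - Ivan - Grace - Bob - Nora: 20 + 2 + 5 + 3 = 30
Mona - Carol - Nora: 7 + 12 = 19
Mona - Carol - Grace - Bob - Nora: 7 + 6 + 5 + 3 = 21
Best route has total 19.

19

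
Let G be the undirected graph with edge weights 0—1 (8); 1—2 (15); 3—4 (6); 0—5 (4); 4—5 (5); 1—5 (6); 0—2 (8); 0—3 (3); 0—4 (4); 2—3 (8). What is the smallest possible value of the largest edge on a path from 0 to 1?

Comparing a few candidate routes:
0 - 2 - 3 - 4 - 5 - 1: max(8, 8, 6, 5, 6) = 8
0 - 5 - 4 - 3 - 2 - 1: max(4, 5, 6, 8, 15) = 15
0 - 4 - 5 - 1: max(4, 5, 6) = 6
0 - 3 - 4 - 5 - 1: max(3, 6, 5, 6) = 6
0 - 1: max(8) = 8
0 - 5 - 1: max(4, 6) = 6
Best route has worst link 6.

6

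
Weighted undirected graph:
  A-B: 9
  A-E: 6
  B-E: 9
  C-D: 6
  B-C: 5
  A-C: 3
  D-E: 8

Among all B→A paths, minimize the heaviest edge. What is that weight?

Paths from B to A:
B → E → D → C → A: max(9, 8, 6, 3) = 9
B → C → A: max(5, 3) = 5
B → E → A: max(9, 6) = 9
B → A: max(9) = 9
B → C → D → E → A: max(5, 6, 8, 6) = 8
Smallest bottleneck: 5.

5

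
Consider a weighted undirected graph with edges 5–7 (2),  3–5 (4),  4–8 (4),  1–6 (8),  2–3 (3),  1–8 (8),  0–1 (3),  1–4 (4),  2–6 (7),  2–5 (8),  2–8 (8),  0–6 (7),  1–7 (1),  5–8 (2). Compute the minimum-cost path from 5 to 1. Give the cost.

3

Comparing a few candidate routes:
5 -> 3 -> 2 -> 6 -> 1: 4 + 3 + 7 + 8 = 22
5 -> 8 -> 4 -> 1: 2 + 4 + 4 = 10
5 -> 8 -> 1: 2 + 8 = 10
5 -> 2 -> 6 -> 1: 8 + 7 + 8 = 23
5 -> 7 -> 1: 2 + 1 = 3
5 -> 3 -> 2 -> 8 -> 1: 4 + 3 + 8 + 8 = 23
Shortest: 3.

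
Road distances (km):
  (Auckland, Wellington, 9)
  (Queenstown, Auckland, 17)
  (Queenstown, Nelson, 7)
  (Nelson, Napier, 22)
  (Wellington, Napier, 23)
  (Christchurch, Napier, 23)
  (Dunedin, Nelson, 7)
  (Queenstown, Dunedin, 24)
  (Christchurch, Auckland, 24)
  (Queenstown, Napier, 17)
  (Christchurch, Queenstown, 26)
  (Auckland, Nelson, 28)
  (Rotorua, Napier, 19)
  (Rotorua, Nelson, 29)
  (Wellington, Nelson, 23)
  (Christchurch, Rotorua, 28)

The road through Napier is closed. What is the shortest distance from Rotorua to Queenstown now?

Some routes from Rotorua to Queenstown avoiding Napier:
Rotorua-Nelson-Auckland-Queenstown: 29 + 28 + 17 = 74
Rotorua-Nelson-Wellington-Auckland-Queenstown: 29 + 23 + 9 + 17 = 78
Rotorua-Christchurch-Queenstown: 28 + 26 = 54
Rotorua-Nelson-Dunedin-Queenstown: 29 + 7 + 24 = 60
Rotorua-Christchurch-Auckland-Queenstown: 28 + 24 + 17 = 69
Rotorua-Nelson-Queenstown: 29 + 7 = 36
The minimum is 36 km.

36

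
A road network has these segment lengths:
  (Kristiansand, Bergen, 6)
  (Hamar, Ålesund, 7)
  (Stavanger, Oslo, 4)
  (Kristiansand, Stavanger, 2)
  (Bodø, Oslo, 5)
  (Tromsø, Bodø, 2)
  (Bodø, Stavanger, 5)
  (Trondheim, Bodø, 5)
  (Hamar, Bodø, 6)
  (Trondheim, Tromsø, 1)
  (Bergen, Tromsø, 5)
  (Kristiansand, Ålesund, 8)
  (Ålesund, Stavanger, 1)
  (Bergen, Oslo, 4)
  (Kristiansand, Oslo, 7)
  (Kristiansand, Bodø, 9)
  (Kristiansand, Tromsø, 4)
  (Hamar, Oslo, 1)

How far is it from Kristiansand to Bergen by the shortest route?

6

Checking several routes:
Kristiansand - Oslo - Bergen: 7 + 4 = 11
Kristiansand - Stavanger - Oslo - Bergen: 2 + 4 + 4 = 10
Kristiansand - Bergen: 6
Kristiansand - Tromsø - Bergen: 4 + 5 = 9
Best route has total 6.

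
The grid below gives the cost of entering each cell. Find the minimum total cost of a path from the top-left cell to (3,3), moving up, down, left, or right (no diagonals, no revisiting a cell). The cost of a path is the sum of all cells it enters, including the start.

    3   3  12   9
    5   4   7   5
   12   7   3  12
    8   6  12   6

Cheapest: (0,0) -> (0,1) -> (1,1) -> (1,2) -> (2,2) -> (2,3) -> (3,3)
  3 + 3 + 4 + 7 + 3 + 12 + 6 = 38

38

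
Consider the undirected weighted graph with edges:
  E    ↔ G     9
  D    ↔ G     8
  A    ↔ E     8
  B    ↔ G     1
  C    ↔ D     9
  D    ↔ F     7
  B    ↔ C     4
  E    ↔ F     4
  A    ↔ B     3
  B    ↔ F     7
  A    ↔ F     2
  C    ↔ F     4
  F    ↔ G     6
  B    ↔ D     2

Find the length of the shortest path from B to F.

Some routes from B to F:
B - C - F: 4 + 4 = 8
B - D - F: 2 + 7 = 9
B - A - F: 3 + 2 = 5
B - G - F: 1 + 6 = 7
B - F: 7
The minimum is 5.

5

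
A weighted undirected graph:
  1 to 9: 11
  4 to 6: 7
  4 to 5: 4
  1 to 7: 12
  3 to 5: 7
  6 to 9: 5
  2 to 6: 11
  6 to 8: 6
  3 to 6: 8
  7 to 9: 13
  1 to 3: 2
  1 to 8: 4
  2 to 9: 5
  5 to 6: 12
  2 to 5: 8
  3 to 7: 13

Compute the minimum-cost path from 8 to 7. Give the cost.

Checking several routes:
8 - 6 - 9 - 7: 6 + 5 + 13 = 24
8 - 1 - 3 - 7: 4 + 2 + 13 = 19
8 - 1 - 7: 4 + 12 = 16
Best route has total 16.

16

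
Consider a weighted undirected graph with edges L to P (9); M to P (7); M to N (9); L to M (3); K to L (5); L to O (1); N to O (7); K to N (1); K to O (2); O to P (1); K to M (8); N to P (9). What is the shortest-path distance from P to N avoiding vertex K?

8

A few of the P→N routes:
P - N: 9
P - O - L - M - N: 1 + 1 + 3 + 9 = 14
P - O - N: 1 + 7 = 8
Shortest: 8.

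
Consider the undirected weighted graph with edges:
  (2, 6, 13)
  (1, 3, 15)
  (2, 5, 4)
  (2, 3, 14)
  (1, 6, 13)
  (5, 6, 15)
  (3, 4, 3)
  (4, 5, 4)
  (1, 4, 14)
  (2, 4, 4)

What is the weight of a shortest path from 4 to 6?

17

Comparing a few candidate routes:
4 -> 1 -> 6: 14 + 13 = 27
4 -> 5 -> 6: 4 + 15 = 19
4 -> 3 -> 2 -> 6: 3 + 14 + 13 = 30
4 -> 2 -> 5 -> 6: 4 + 4 + 15 = 23
4 -> 2 -> 6: 4 + 13 = 17
4 -> 5 -> 2 -> 6: 4 + 4 + 13 = 21
Best route has total 17.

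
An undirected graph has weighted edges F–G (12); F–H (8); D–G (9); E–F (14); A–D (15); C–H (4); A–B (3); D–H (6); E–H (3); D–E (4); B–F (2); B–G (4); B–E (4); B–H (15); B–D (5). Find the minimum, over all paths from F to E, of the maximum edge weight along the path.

4

Checking several routes:
F → B → E: max(2, 4) = 4
F → B → D → E: max(2, 5, 4) = 5
F → H → E: max(8, 3) = 8
F → B → D → H → E: max(2, 5, 6, 3) = 6
Smallest bottleneck: 4.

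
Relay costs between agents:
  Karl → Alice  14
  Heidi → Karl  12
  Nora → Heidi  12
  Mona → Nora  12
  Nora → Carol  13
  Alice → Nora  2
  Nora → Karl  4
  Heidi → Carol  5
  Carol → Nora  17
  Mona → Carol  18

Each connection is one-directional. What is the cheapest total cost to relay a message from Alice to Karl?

6

Candidate routes:
Alice → Nora → Karl: 2 + 4 = 6
Alice → Nora → Heidi → Karl: 2 + 12 + 12 = 26
The minimum is 6.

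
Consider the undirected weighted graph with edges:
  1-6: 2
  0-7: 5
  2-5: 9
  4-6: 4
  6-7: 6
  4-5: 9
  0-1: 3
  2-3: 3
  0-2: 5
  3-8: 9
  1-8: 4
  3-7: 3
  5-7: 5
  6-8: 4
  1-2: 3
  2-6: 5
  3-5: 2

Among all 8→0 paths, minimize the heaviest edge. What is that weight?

Some routes from 8 to 0:
8-1-6-2-3-7-0: max(4, 2, 5, 3, 3, 5) = 5
8-6-1-0: max(4, 2, 3) = 4
8-1-0: max(4, 3) = 4
8-1-6-2-0: max(4, 2, 5, 5) = 5
Smallest bottleneck: 4.

4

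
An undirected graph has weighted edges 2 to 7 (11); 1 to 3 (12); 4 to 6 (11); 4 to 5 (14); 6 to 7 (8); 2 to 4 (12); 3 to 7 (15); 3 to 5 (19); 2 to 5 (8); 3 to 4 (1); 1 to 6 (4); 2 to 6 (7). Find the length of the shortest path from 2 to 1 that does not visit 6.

25

Routes from 2 to 1 avoiding 6:
2 -> 7 -> 3 -> 1: 11 + 15 + 12 = 38
2 -> 5 -> 3 -> 1: 8 + 19 + 12 = 39
2 -> 5 -> 4 -> 3 -> 1: 8 + 14 + 1 + 12 = 35
2 -> 4 -> 3 -> 1: 12 + 1 + 12 = 25
2 -> 4 -> 5 -> 3 -> 1: 12 + 14 + 19 + 12 = 57
Best route has total 25.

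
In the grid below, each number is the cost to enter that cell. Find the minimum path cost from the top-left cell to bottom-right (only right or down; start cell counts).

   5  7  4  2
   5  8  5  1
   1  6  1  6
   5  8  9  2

26

Best path: [0,0]→[1,0]→[2,0]→[2,1]→[2,2]→[2,3]→[3,3]
Cost: 5 + 5 + 1 + 6 + 1 + 6 + 2 = 26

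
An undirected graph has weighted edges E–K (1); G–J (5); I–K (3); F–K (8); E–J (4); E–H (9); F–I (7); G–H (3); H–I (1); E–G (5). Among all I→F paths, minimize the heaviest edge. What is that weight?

Comparing a few candidate routes:
I - F: max(7) = 7
I - K - F: max(3, 8) = 8
I - H - G - J - E - K - F: max(1, 3, 5, 4, 1, 8) = 8
I - H - G - E - K - F: max(1, 3, 5, 1, 8) = 8
Smallest bottleneck: 7.

7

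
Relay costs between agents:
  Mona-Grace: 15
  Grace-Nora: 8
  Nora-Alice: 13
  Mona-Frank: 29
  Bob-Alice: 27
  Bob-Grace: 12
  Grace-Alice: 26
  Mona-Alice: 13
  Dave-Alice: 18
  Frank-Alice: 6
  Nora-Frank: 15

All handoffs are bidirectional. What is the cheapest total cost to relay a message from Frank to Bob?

Some routes from Frank to Bob:
Frank - Alice - Grace - Bob: 6 + 26 + 12 = 44
Frank - Alice - Bob: 6 + 27 = 33
Frank - Alice - Mona - Grace - Bob: 6 + 13 + 15 + 12 = 46
Frank - Alice - Nora - Grace - Bob: 6 + 13 + 8 + 12 = 39
Frank - Nora - Grace - Bob: 15 + 8 + 12 = 35
Shortest: 33.

33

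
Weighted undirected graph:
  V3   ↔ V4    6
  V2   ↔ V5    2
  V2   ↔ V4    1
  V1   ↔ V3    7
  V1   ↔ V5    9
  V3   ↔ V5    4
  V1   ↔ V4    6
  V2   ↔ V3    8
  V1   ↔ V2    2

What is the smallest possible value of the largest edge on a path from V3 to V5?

A few of the V3→V5 routes:
V3-V4-V2-V5: max(6, 1, 2) = 6
V3-V1-V2-V5: max(7, 2, 2) = 7
V3-V5: max(4) = 4
V3-V4-V1-V2-V5: max(6, 6, 2, 2) = 6
The minimum achievable maximum is 4.

4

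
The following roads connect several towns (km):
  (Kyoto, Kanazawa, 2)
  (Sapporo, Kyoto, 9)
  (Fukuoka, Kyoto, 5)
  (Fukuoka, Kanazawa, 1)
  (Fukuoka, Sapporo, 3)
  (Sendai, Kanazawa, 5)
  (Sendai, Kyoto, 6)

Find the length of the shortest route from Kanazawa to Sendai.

5

Candidate routes:
Kanazawa -> Fukuoka -> Sapporo -> Kyoto -> Sendai: 1 + 3 + 9 + 6 = 19
Kanazawa -> Fukuoka -> Kyoto -> Sendai: 1 + 5 + 6 = 12
Kanazawa -> Sendai: 5
Kanazawa -> Kyoto -> Sendai: 2 + 6 = 8
Best route has total 5 km.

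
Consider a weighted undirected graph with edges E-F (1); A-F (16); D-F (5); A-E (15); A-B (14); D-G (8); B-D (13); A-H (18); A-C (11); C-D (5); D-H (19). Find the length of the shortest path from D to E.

6

Some routes from D to E:
D → C → A → F → E: 5 + 11 + 16 + 1 = 33
D → F → E: 5 + 1 = 6
D → C → A → E: 5 + 11 + 15 = 31
The minimum is 6.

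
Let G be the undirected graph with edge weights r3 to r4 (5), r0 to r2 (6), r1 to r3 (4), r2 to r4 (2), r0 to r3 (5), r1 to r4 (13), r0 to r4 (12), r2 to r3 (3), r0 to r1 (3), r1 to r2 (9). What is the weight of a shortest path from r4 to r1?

A few of the r4→r1 routes:
r4 - r2 - r0 - r1: 2 + 6 + 3 = 11
r4 - r3 - r1: 5 + 4 = 9
r4 - r3 - r0 - r1: 5 + 5 + 3 = 13
r4 - r1: 13
r4 - r2 - r1: 2 + 9 = 11
r4 - r2 - r3 - r1: 2 + 3 + 4 = 9
Best route has total 9.

9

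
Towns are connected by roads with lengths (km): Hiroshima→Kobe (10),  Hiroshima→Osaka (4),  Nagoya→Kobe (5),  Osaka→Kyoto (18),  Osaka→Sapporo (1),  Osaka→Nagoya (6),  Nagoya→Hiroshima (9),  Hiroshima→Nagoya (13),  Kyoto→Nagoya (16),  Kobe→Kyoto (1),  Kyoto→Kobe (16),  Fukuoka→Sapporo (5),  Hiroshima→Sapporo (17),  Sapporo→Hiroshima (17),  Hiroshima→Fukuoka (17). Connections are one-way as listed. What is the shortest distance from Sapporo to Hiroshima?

Paths from Sapporo to Hiroshima:
Sapporo→Hiroshima: 17
Shortest: 17 km.

17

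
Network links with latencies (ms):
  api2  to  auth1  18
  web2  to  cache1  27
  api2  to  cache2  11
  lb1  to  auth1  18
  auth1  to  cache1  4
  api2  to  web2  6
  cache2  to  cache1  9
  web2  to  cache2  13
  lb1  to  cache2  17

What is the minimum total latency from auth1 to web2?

A few of the auth1→web2 routes:
auth1 -> cache1 -> cache2 -> web2: 4 + 9 + 13 = 26
auth1 -> api2 -> web2: 18 + 6 = 24
auth1 -> cache1 -> cache2 -> api2 -> web2: 4 + 9 + 11 + 6 = 30
auth1 -> cache1 -> web2: 4 + 27 = 31
auth1 -> api2 -> cache2 -> web2: 18 + 11 + 13 = 42
Best route has total 24 ms.

24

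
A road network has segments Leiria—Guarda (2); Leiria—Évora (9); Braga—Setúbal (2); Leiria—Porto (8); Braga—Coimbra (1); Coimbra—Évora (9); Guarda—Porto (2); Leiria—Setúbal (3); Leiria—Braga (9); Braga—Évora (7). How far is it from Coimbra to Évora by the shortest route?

8

Routes from Coimbra to Évora:
Coimbra -> Braga -> Évora: 1 + 7 = 8
Coimbra -> Évora: 9
Coimbra -> Braga -> Setúbal -> Leiria -> Évora: 1 + 2 + 3 + 9 = 15
Coimbra -> Braga -> Leiria -> Évora: 1 + 9 + 9 = 19
The minimum is 8 mi.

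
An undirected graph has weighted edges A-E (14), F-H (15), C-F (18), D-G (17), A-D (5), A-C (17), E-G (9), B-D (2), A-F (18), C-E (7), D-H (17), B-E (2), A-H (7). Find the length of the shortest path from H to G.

25

Some routes from H to G:
H → A → E → G: 7 + 14 + 9 = 30
H → A → D → B → E → G: 7 + 5 + 2 + 2 + 9 = 25
H → D → G: 17 + 17 = 34
H → D → B → E → G: 17 + 2 + 2 + 9 = 30
H → A → D → G: 7 + 5 + 17 = 29
H → A → C → E → G: 7 + 17 + 7 + 9 = 40
Best route has total 25.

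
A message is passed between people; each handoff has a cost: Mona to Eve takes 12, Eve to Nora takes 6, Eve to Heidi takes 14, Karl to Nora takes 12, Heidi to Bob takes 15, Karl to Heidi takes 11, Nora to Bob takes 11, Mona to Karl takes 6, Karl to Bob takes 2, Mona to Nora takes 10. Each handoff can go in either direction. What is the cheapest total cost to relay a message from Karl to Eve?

Checking several routes:
Karl-Mona-Eve: 6 + 12 = 18
Karl-Bob-Nora-Eve: 2 + 11 + 6 = 19
Karl-Nora-Eve: 12 + 6 = 18
Shortest: 18.

18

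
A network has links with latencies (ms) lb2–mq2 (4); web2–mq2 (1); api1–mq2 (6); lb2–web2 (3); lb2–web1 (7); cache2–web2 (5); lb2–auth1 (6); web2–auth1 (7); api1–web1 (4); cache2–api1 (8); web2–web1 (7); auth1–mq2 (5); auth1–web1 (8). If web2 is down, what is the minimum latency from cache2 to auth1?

Some routes from cache2 to auth1 avoiding web2:
cache2→api1→mq2→lb2→auth1: 8 + 6 + 4 + 6 = 24
cache2→api1→web1→auth1: 8 + 4 + 8 = 20
cache2→api1→web1→lb2→auth1: 8 + 4 + 7 + 6 = 25
cache2→api1→mq2→auth1: 8 + 6 + 5 = 19
The minimum is 19 ms.

19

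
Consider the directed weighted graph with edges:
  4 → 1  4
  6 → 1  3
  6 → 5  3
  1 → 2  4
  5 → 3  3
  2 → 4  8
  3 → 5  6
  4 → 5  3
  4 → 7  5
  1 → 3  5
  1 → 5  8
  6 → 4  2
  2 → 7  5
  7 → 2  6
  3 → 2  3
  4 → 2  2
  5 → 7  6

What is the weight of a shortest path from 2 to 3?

Routes from 2 to 3:
2 → 4 → 1 → 5 → 3: 8 + 4 + 8 + 3 = 23
2 → 4 → 5 → 3: 8 + 3 + 3 = 14
2 → 4 → 1 → 3: 8 + 4 + 5 = 17
Shortest: 14.

14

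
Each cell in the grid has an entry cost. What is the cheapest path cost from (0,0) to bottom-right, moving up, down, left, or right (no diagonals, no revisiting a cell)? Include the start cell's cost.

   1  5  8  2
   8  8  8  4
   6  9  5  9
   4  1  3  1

24

One optimal route is (0,0) -> (1,0) -> (2,0) -> (3,0) -> (3,1) -> (3,2) -> (3,3).
Its cost is 1 + 8 + 6 + 4 + 1 + 3 + 1 = 24.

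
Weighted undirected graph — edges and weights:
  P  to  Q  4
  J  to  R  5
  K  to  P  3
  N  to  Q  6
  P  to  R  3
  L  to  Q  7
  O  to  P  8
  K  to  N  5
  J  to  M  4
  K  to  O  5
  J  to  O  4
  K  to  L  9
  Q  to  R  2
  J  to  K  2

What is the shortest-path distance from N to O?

10

A few of the N→O routes:
N - Q - P - O: 6 + 4 + 8 = 18
N - Q - P - K - O: 6 + 4 + 3 + 5 = 18
N - Q - R - J - O: 6 + 2 + 5 + 4 = 17
N - K - P - O: 5 + 3 + 8 = 16
N - K - O: 5 + 5 = 10
N - K - J - O: 5 + 2 + 4 = 11
Best route has total 10.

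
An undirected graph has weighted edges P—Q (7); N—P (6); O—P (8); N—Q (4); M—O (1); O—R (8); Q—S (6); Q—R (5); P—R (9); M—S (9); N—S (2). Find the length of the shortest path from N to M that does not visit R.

A few of the N→M routes:
N → P → O → M: 6 + 8 + 1 = 15
N → Q → S → M: 4 + 6 + 9 = 19
N → S → M: 2 + 9 = 11
Shortest: 11.

11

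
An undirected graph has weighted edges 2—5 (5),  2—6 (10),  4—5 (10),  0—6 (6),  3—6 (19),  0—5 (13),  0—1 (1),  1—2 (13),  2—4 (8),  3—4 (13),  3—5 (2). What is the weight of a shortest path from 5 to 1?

14

Checking several routes:
5 - 2 - 1: 5 + 13 = 18
5 - 0 - 1: 13 + 1 = 14
5 - 3 - 6 - 0 - 1: 2 + 19 + 6 + 1 = 28
5 - 4 - 2 - 1: 10 + 8 + 13 = 31
5 - 2 - 6 - 0 - 1: 5 + 10 + 6 + 1 = 22
Shortest: 14.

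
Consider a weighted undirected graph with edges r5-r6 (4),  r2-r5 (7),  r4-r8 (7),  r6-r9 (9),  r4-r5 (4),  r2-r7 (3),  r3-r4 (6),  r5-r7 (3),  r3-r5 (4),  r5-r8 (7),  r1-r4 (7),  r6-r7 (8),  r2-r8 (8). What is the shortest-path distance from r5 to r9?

13

Paths from r5 to r9:
r5 - r2 - r7 - r6 - r9: 7 + 3 + 8 + 9 = 27
r5 - r3 - r4 - r8 - r2 - r7 - r6 - r9: 4 + 6 + 7 + 8 + 3 + 8 + 9 = 45
r5 - r7 - r6 - r9: 3 + 8 + 9 = 20
r5 - r8 - r2 - r7 - r6 - r9: 7 + 8 + 3 + 8 + 9 = 35
r5 - r4 - r8 - r2 - r7 - r6 - r9: 4 + 7 + 8 + 3 + 8 + 9 = 39
r5 - r6 - r9: 4 + 9 = 13
Best route has total 13.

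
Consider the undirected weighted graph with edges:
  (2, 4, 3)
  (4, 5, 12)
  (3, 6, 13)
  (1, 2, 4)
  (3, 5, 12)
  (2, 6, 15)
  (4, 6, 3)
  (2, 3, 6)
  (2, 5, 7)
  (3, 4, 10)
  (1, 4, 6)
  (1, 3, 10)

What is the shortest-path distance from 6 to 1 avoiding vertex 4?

19

Routes from 6 to 1 avoiding 4:
6→3→2→1: 13 + 6 + 4 = 23
6→3→1: 13 + 10 = 23
6→3→5→2→1: 13 + 12 + 7 + 4 = 36
6→2→1: 15 + 4 = 19
6→2→5→3→1: 15 + 7 + 12 + 10 = 44
6→2→3→1: 15 + 6 + 10 = 31
Best route has total 19.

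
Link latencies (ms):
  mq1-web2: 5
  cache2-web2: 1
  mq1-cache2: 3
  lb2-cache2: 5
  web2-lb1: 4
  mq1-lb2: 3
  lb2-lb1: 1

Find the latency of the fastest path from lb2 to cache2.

5

Candidate routes:
lb2 -> mq1 -> web2 -> cache2: 3 + 5 + 1 = 9
lb2 -> lb1 -> web2 -> cache2: 1 + 4 + 1 = 6
lb2 -> lb1 -> web2 -> mq1 -> cache2: 1 + 4 + 5 + 3 = 13
lb2 -> cache2: 5
lb2 -> mq1 -> cache2: 3 + 3 = 6
The minimum is 5 ms.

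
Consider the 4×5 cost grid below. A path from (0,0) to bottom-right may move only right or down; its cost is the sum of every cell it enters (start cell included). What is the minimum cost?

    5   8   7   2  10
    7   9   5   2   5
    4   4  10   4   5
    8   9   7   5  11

44

Path r0c0 -> r0c1 -> r0c2 -> r0c3 -> r1c3 -> r2c3 -> r2c4 -> r3c4: 5 + 8 + 7 + 2 + 2 + 4 + 5 + 11 = 44.
For comparison, the top-then-right route costs 53.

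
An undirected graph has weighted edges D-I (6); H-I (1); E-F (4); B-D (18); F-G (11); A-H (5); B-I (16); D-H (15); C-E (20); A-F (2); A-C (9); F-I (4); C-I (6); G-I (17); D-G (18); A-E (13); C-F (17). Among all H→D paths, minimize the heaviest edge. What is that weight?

6

Comparing a few candidate routes:
H-I-D: max(1, 6) = 6
H-A-F-I-D: max(5, 2, 4, 6) = 6
H-A-C-I-D: max(5, 9, 6, 6) = 9
The minimum achievable maximum is 6.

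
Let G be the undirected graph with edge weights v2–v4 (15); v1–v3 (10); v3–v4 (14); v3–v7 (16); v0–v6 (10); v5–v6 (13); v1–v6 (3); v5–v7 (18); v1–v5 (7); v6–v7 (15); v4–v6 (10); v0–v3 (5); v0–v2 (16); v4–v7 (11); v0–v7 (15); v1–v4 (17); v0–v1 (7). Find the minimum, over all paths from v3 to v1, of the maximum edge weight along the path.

Comparing a few candidate routes:
v3-v4-v6-v1: max(14, 10, 3) = 14
v3-v0-v6-v5-v1: max(5, 10, 13, 7) = 13
v3-v1: max(10) = 10
v3-v0-v1: max(5, 7) = 7
v3-v0-v6-v1: max(5, 10, 3) = 10
Smallest bottleneck: 7.

7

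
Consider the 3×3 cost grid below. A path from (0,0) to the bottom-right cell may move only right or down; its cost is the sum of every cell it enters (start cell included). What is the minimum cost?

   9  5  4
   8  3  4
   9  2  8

Take r0c0 → r0c1 → r1c1 → r2c1 → r2c2 for a total of 9 + 5 + 3 + 2 + 8 = 27.

27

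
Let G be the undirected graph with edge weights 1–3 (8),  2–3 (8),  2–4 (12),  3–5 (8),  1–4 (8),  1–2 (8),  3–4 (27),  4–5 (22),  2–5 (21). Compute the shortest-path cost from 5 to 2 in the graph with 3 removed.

Routes from 5 to 2 avoiding 3:
5 → 2: 21
5 → 4 → 2: 22 + 12 = 34
5 → 4 → 1 → 2: 22 + 8 + 8 = 38
The minimum is 21.

21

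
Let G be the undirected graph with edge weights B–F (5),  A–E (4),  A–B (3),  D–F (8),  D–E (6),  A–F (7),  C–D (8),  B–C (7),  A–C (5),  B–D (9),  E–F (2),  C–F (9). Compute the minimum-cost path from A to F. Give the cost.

Comparing a few candidate routes:
A-C-F: 5 + 9 = 14
A-B-F: 3 + 5 = 8
A-E-F: 4 + 2 = 6
A-F: 7
The minimum is 6.

6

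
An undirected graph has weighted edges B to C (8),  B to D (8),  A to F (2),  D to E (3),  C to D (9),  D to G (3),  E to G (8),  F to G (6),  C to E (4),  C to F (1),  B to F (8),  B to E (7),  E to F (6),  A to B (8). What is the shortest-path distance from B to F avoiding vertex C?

8

A few of the B→F routes:
B - A - F: 8 + 2 = 10
B - F: 8
B - E - F: 7 + 6 = 13
Best route has total 8.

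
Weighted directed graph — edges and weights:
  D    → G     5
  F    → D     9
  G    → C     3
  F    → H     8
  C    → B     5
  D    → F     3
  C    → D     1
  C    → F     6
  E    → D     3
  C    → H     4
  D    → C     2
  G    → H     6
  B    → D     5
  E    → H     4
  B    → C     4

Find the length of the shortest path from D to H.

6

Checking several routes:
D → F → H: 3 + 8 = 11
D → C → F → H: 2 + 6 + 8 = 16
D → G → H: 5 + 6 = 11
D → C → H: 2 + 4 = 6
D → G → C → H: 5 + 3 + 4 = 12
Best route has total 6.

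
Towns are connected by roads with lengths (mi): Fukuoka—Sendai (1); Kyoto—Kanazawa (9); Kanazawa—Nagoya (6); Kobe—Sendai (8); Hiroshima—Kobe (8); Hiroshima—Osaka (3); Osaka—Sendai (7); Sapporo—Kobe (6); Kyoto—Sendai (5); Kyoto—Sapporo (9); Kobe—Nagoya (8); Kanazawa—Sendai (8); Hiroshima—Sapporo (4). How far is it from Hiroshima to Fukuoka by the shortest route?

Some routes from Hiroshima to Fukuoka:
Hiroshima-Kobe-Sapporo-Kyoto-Sendai-Fukuoka: 8 + 6 + 9 + 5 + 1 = 29
Hiroshima-Sapporo-Kobe-Sendai-Fukuoka: 4 + 6 + 8 + 1 = 19
Hiroshima-Sapporo-Kyoto-Sendai-Fukuoka: 4 + 9 + 5 + 1 = 19
Hiroshima-Kobe-Sendai-Fukuoka: 8 + 8 + 1 = 17
Hiroshima-Osaka-Sendai-Fukuoka: 3 + 7 + 1 = 11
Best route has total 11 mi.

11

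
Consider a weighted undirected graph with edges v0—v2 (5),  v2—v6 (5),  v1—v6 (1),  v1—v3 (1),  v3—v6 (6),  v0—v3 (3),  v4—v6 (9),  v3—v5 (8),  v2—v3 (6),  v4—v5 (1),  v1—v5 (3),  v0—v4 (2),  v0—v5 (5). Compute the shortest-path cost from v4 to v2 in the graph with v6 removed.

7

Comparing a few candidate routes:
v4 → v5 → v1 → v3 → v2: 1 + 3 + 1 + 6 = 11
v4 → v0 → v2: 2 + 5 = 7
v4 → v5 → v0 → v2: 1 + 5 + 5 = 11
The minimum is 7.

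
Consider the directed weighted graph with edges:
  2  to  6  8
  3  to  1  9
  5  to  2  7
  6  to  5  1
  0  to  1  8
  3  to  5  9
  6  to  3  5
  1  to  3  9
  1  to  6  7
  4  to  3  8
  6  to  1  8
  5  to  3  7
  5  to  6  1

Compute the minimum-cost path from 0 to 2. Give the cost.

23

Candidate routes:
0 - 1 - 6 - 3 - 5 - 2: 8 + 7 + 5 + 9 + 7 = 36
0 - 1 - 3 - 5 - 2: 8 + 9 + 9 + 7 = 33
0 - 1 - 6 - 5 - 2: 8 + 7 + 1 + 7 = 23
Best route has total 23.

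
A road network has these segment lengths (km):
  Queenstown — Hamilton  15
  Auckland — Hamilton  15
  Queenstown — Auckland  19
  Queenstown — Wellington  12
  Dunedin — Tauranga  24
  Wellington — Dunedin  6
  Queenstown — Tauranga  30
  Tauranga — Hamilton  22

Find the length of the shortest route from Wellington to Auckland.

31

Some routes from Wellington to Auckland:
Wellington-Dunedin-Tauranga-Hamilton-Auckland: 6 + 24 + 22 + 15 = 67
Wellington-Queenstown-Hamilton-Auckland: 12 + 15 + 15 = 42
Wellington-Dunedin-Tauranga-Queenstown-Auckland: 6 + 24 + 30 + 19 = 79
Wellington-Queenstown-Auckland: 12 + 19 = 31
The minimum is 31 km.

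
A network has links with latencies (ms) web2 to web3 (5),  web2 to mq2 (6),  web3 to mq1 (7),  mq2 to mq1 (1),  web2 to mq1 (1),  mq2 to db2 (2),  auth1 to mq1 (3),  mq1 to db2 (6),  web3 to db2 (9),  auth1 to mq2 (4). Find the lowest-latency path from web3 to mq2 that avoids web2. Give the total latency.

Routes from web3 to mq2 avoiding web2:
web3-db2-mq1-mq2: 9 + 6 + 1 = 16
web3-mq1-mq2: 7 + 1 = 8
web3-mq1-db2-mq2: 7 + 6 + 2 = 15
web3-mq1-auth1-mq2: 7 + 3 + 4 = 14
web3-db2-mq1-auth1-mq2: 9 + 6 + 3 + 4 = 22
web3-db2-mq2: 9 + 2 = 11
The minimum is 8 ms.

8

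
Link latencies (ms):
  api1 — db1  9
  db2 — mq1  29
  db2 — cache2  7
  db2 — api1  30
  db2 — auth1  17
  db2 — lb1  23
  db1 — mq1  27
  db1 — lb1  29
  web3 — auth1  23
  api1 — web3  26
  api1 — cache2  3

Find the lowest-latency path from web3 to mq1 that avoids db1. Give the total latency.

Paths from web3 to mq1 avoiding db1:
web3-api1-db2-mq1: 26 + 30 + 29 = 85
web3-auth1-db2-mq1: 23 + 17 + 29 = 69
web3-api1-cache2-db2-mq1: 26 + 3 + 7 + 29 = 65
Best route has total 65 ms.

65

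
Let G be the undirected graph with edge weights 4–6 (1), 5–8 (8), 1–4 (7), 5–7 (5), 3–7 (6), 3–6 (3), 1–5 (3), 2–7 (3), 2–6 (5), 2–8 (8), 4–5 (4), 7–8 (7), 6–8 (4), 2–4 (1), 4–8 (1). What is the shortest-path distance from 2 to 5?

Some routes from 2 to 5:
2 → 6 → 4 → 5: 5 + 1 + 4 = 10
2 → 4 → 5: 1 + 4 = 5
2 → 7 → 5: 3 + 5 = 8
Shortest: 5.

5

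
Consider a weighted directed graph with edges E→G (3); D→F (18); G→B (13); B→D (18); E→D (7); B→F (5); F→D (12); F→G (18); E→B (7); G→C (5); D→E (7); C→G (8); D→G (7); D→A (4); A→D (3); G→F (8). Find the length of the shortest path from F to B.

26

Paths from F to B:
F→D→E→G→B: 12 + 7 + 3 + 13 = 35
F→G→B: 18 + 13 = 31
F→D→E→B: 12 + 7 + 7 = 26
F→D→G→B: 12 + 7 + 13 = 32
Shortest: 26.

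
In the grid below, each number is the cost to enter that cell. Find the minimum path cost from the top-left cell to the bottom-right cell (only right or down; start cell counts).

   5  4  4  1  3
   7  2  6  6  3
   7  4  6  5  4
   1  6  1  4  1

Cheapest: (0,0) → (0,1) → (0,2) → (0,3) → (0,4) → (1,4) → (2,4) → (3,4)
  5 + 4 + 4 + 1 + 3 + 3 + 4 + 1 = 25

25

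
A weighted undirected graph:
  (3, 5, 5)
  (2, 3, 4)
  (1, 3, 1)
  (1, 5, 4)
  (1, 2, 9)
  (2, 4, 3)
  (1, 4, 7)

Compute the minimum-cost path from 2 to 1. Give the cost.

Some routes from 2 to 1:
2 -> 1: 9
2 -> 4 -> 1: 3 + 7 = 10
2 -> 3 -> 1: 4 + 1 = 5
Shortest: 5.

5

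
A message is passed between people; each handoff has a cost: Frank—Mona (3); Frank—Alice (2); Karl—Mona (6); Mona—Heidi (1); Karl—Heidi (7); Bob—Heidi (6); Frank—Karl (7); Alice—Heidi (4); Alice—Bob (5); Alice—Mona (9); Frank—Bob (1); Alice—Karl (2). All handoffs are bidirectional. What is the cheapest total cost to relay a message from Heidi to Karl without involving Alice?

Candidate routes:
Heidi-Mona-Frank-Karl: 1 + 3 + 7 = 11
Heidi-Bob-Frank-Mona-Karl: 6 + 1 + 3 + 6 = 16
Heidi-Bob-Frank-Karl: 6 + 1 + 7 = 14
Heidi-Karl: 7
Heidi-Mona-Karl: 1 + 6 = 7
Shortest: 7.

7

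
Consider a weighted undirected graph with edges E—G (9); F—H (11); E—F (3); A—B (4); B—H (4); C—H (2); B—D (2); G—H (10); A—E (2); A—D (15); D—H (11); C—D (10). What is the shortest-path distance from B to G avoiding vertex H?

15

Candidate routes:
B → D → A → E → G: 2 + 15 + 2 + 9 = 28
B → A → E → G: 4 + 2 + 9 = 15
The minimum is 15.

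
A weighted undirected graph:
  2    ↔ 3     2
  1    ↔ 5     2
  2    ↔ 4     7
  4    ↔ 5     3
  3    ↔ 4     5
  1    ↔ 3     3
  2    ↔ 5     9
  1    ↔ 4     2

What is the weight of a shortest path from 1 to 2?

Checking several routes:
1 -> 5 -> 4 -> 2: 2 + 3 + 7 = 12
1 -> 5 -> 2: 2 + 9 = 11
1 -> 4 -> 3 -> 2: 2 + 5 + 2 = 9
1 -> 3 -> 2: 3 + 2 = 5
1 -> 4 -> 2: 2 + 7 = 9
The minimum is 5.

5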